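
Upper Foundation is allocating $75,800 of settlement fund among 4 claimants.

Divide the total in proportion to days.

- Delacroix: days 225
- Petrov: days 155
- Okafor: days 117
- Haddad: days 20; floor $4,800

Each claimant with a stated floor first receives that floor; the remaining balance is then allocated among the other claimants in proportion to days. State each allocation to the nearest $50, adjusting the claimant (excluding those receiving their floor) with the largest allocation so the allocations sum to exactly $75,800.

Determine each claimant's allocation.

Minimums first: Haddad $4,800. Residual $71,000.
Residual split over remaining days 497: Delacroix 32,142.86 → $32,150; Petrov 22,142.86 → $22,150; Okafor 16,714.29 → $16,700.

Delacroix: $32,150 | Petrov: $22,150 | Okafor: $16,700 | Haddad: $4,800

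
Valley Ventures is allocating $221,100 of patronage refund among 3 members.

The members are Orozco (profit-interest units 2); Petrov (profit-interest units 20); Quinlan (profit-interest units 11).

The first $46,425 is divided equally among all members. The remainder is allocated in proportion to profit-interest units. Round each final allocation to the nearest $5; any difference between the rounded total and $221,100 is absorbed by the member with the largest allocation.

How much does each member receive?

Orozco: $26,060 · Petrov: $121,340 · Quinlan: $73,700

First tranche $46,425 split equally: $15,475 each.
Remainder $174,675 by profit-interest units (total 33): Orozco 10,586.36 → $10,585; Petrov 105,863.64 → $105,865; Quinlan 58,225.00 → $58,225.
Totals: Orozco $15,475 + $10,585 = $26,060; Petrov $15,475 + $105,865 = $121,340; Quinlan $15,475 + $58,225 = $73,700.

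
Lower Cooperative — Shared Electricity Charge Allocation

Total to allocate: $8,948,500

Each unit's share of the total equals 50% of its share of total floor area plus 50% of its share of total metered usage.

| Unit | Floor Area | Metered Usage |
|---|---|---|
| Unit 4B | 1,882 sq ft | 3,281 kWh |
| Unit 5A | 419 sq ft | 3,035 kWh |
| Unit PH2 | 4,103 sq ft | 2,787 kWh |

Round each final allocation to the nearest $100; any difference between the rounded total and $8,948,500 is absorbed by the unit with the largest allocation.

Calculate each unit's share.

Totals — floor area 6,404, metered usage 9,103.
Blended shares (50% floor area + 50% metered usage): Unit 4B 0.3272; Unit 5A 0.1994; Unit PH2 0.4734.
Unrounded shares: Unit 4B 2,927,544.07; Unit 5A 1,784,484.93; Unit PH2 4,236,471.00.
At nearest $100: Unit 4B $2,927,500; Unit 5A $1,784,500; Unit PH2 $4,236,500. Sum = $8,948,500.
No rounding difference to absorb.

Unit 4B: $2,927,500; Unit 5A: $1,784,500; Unit PH2: $4,236,500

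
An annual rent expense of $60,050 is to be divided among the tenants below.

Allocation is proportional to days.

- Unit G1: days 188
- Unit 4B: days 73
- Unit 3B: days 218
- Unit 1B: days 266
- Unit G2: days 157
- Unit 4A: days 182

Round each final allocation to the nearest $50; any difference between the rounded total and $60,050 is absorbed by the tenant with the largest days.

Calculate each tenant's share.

Unit G1: $10,400 · Unit 4B: $4,050 · Unit 3B: $12,100 · Unit 1B: $14,700 · Unit G2: $8,700 · Unit 4A: $10,100

Total days = 1,084.
Unrounded shares: Unit G1 188/1,084 × $60,050 = 10,414.58; Unit 4B 73/1,084 × $60,050 = 4,043.96; Unit 3B 218/1,084 × $60,050 = 12,076.48; Unit 1B 266/1,084 × $60,050 = 14,735.52; Unit G2 157/1,084 × $60,050 = 8,697.28; Unit 4A 182/1,084 × $60,050 = 10,082.20.
At nearest $50: Unit G1 $10,400; Unit 4B $4,050; Unit 3B $12,100; Unit 1B $14,750; Unit G2 $8,700; Unit 4A $10,100. Sum = $60,100.
Difference $60,050 − $60,100 = −$50 applied to largest days (Unit 1B): Unit 1B becomes $14,700.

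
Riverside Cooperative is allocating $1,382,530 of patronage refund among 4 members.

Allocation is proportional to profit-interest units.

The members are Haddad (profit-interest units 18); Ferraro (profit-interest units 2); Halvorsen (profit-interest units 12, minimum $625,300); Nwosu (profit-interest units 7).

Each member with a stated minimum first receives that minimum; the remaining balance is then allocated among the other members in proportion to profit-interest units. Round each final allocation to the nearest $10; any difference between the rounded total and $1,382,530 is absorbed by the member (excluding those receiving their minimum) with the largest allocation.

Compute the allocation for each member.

Guaranteed amounts: Halvorsen $625,300. Remaining pool $757,230.
Remaining pool split over remaining profit-interest units 27: Haddad 504,820.00 → $504,820; Ferraro 56,091.11 → $56,090; Nwosu 196,318.89 → $196,320.

Haddad: $504,820 | Ferraro: $56,090 | Halvorsen: $625,300 | Nwosu: $196,320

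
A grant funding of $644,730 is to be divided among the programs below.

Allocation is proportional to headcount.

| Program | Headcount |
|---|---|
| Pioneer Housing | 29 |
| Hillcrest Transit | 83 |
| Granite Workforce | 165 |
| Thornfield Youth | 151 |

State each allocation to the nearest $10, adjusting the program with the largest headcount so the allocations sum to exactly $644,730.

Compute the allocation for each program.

Total headcount = 428.
Unrounded shares: Pioneer Housing 29/428 × $644,730 = 43,684.98; Hillcrest Transit 83/428 × $644,730 = 125,029.42; Granite Workforce 165/428 × $644,730 = 248,552.45; Thornfield Youth 151/428 × $644,730 = 227,463.15.
At nearest $10: Pioneer Housing $43,680; Hillcrest Transit $125,030; Granite Workforce $248,550; Thornfield Youth $227,460. Sum = $644,720.
Difference $644,730 − $644,720 = +$10 applied to largest headcount (Granite Workforce): Granite Workforce becomes $248,560.

Pioneer Housing: $43,680 | Hillcrest Transit: $125,030 | Granite Workforce: $248,560 | Thornfield Youth: $227,460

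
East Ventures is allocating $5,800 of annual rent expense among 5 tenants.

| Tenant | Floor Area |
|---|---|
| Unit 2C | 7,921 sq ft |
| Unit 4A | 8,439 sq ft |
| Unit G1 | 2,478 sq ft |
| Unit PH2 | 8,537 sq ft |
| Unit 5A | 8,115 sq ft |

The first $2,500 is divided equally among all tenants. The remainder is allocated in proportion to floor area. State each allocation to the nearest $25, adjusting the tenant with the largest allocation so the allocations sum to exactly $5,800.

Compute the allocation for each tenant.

Unit 2C: $1,225 | Unit 4A: $1,275 | Unit G1: $725 | Unit PH2: $1,325 | Unit 5A: $1,250

$2,500 shared equally gives $500 per tenant.
Remainder $3,300 by floor area (total 35,490): Unit 2C 736.53 → $725; Unit 4A 784.69 → $775; Unit G1 230.41 → $225; Unit PH2 793.80 → $800; Unit 5A 754.56 → $750.
Rounding difference +$25 on remainder applied to Unit PH2.
Totals: Unit 2C $500 + $725 = $1,225; Unit 4A $500 + $775 = $1,275; Unit G1 $500 + $225 = $725; Unit PH2 $500 + $825 = $1,325; Unit 5A $500 + $750 = $1,250.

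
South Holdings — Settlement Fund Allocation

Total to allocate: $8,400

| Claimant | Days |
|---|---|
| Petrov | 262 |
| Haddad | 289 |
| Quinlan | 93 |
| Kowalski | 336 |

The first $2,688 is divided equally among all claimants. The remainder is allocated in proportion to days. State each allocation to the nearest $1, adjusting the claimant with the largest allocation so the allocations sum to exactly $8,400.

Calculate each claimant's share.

Petrov: $2,199 · Haddad: $2,356 · Quinlan: $1,214 · Kowalski: $2,631

First tranche $2,688 split equally: $672 each.
Remainder $5,712 by days (total 980): Petrov 1,527.09 → $1,527; Haddad 1,684.46 → $1,684; Quinlan 542.06 → $542; Kowalski 1,958.40 → $1,958.
Rounding difference +$1 on remainder applied to Kowalski.
Totals: Petrov $672 + $1,527 = $2,199; Haddad $672 + $1,684 = $2,356; Quinlan $672 + $542 = $1,214; Kowalski $672 + $1,959 = $2,631.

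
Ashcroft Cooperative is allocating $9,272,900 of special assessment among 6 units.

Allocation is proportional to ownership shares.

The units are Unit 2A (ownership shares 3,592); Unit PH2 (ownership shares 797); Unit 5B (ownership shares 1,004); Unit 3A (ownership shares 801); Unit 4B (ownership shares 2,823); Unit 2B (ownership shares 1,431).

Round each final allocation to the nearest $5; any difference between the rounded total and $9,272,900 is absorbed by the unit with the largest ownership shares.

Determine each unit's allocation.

Unit 2A: $3,188,000 · Unit PH2: $707,360 · Unit 5B: $891,080 · Unit 3A: $710,910 · Unit 4B: $2,505,495 · Unit 2B: $1,270,055

Ownership shares total: 10,448.
Pro-rata amounts: Unit 2A 3,592/10,448 × $9,272,900 = 3,188,003.14; Unit PH2 797/10,448 × $9,272,900 = 707,360.38; Unit 5B 1,004/10,448 × $9,272,900 = 891,078.83; Unit 3A 801/10,448 × $9,272,900 = 710,910.50; Unit 4B 2,823/10,448 × $9,272,900 = 2,505,493.56; Unit 2B 1,431/10,448 × $9,272,900 = 1,270,053.59.
Rounded to nearest $5: Unit 2A $3,188,005; Unit PH2 $707,360; Unit 5B $891,080; Unit 3A $710,910; Unit 4B $2,505,495; Unit 2B $1,270,055. Sum = $9,272,905.
Difference $9,272,900 − $9,272,905 = −$5 applied to largest ownership shares (Unit 2A): Unit 2A becomes $3,188,000.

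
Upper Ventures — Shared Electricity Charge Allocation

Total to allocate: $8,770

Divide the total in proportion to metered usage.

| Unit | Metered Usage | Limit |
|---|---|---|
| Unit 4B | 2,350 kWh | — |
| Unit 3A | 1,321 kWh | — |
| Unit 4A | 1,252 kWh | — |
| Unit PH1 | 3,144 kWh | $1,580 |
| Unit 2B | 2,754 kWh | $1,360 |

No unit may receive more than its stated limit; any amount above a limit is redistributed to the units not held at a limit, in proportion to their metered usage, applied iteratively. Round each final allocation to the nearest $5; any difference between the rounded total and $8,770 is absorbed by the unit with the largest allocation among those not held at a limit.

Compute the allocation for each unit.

Sum of metered usage: 10,821.
Pro-rata shares before constraints: Unit 4B 1,904.58; Unit 3A 1,070.62; Unit 4A 1,014.70; Unit PH1 2,548.09; Unit 2B 2,232.01.
Held at cap: Unit PH1 ($1,580), Unit 2B ($1,360); residual $5,830 reallocated over remaining metered usage 4,923.
Redistributed shares: Unit 4B 2,782.96 → $2,785; Unit 3A 1,564.38 → $1,565; Unit 4A 1,482.67 → $1,485.
Rounding difference −$5 applied to Unit 4B → $2,780.

Unit 4B: $2,780 | Unit 3A: $1,565 | Unit 4A: $1,485 | Unit PH1: $1,580 | Unit 2B: $1,360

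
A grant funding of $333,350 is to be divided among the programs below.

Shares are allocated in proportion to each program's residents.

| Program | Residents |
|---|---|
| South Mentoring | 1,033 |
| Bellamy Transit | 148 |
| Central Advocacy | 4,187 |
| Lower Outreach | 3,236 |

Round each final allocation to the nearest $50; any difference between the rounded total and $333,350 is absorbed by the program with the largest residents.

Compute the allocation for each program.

South Mentoring: $40,000 · Bellamy Transit: $5,750 · Central Advocacy: $162,250 · Lower Outreach: $125,350

Total residents = 1,033 + 148 + 4,187 + 3,236 = 8,604.
Raw shares: South Mentoring 40,022.15; Bellamy Transit 5,734.05; Central Advocacy 162,219.49; Lower Outreach 125,374.31.
After rounding ($50): South Mentoring $40,000; Bellamy Transit $5,750; Central Advocacy $162,200; Lower Outreach $125,350. Sum = $333,300.
Difference $333,350 − $333,300 = +$50 applied to largest residents (Central Advocacy): Central Advocacy becomes $162,250.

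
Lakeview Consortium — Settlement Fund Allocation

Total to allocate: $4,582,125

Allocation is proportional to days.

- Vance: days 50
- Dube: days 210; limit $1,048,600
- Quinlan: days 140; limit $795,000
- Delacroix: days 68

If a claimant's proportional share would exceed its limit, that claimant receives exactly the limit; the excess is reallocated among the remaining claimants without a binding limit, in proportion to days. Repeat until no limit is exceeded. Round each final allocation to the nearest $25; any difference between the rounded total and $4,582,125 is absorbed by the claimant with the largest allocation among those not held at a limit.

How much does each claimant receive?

Days total: 468.
Proportional shares (ignoring caps): Vance 489,543.27; Dube 2,056,081.73; Quinlan 1,370,721.15; Delacroix 665,778.85.
Cap binds for Dube ($1,048,600), Quinlan ($795,000); residual $2,738,525 reallocated over remaining days 118.
Redistributed shares: Vance 1,160,391.95 → $1,160,400; Delacroix 1,578,133.05 → $1,578,125.

Vance: $1,160,400 | Dube: $1,048,600 | Quinlan: $795,000 | Delacroix: $1,578,125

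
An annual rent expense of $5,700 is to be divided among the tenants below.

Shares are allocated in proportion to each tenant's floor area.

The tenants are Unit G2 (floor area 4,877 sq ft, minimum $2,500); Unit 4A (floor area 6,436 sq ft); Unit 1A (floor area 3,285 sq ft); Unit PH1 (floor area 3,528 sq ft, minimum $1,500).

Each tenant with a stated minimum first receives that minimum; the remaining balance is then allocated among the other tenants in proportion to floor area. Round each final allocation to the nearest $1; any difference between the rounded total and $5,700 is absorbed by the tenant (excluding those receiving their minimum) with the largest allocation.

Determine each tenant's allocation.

Unit G2: $2,500; Unit 4A: $1,126; Unit 1A: $574; Unit PH1: $1,500

Guaranteed amounts: Unit G2 $2,500; Unit PH1 $1,500. Residual $1,700.
Residual split over remaining floor area 9,721: Unit 4A 1,125.52 → $1,126; Unit 1A 574.48 → $574.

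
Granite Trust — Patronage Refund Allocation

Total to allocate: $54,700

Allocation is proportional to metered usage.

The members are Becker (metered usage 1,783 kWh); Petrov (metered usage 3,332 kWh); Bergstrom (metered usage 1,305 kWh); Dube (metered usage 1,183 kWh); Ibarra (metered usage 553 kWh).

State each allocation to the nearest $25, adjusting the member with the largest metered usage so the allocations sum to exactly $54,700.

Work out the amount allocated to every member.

Total metered usage = 8,156.
Pro-rata amounts: Becker 1,783/8,156 × $54,700 = 11,958.08; Petrov 3,332/8,156 × $54,700 = 22,346.79; Bergstrom 1,305/8,156 × $54,700 = 8,752.27; Dube 1,183/8,156 × $54,700 = 7,934.05; Ibarra 553/8,156 × $54,700 = 3,708.82.
After rounding ($25): Becker $11,950; Petrov $22,350; Bergstrom $8,750; Dube $7,925; Ibarra $3,700. Sum = $54,675.
Difference $54,700 − $54,675 = +$25 applied to largest metered usage (Petrov): Petrov becomes $22,375.

Becker: $11,950 · Petrov: $22,375 · Bergstrom: $8,750 · Dube: $7,925 · Ibarra: $3,700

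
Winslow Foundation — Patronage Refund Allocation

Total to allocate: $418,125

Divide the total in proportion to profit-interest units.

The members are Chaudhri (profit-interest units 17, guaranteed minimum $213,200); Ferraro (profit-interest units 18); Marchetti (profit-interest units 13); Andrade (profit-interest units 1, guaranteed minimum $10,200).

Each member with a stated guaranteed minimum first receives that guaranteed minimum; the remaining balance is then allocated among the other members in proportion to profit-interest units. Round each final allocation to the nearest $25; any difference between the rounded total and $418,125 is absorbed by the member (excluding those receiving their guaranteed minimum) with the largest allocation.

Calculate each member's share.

Chaudhri: $213,200 | Ferraro: $113,075 | Marchetti: $81,650 | Andrade: $10,200

Guaranteed amounts: Chaudhri $213,200; Andrade $10,200. Residual $194,725.
Residual split over remaining profit-interest units 31: Ferraro 113,066.13 → $113,075; Marchetti 81,658.87 → $81,650.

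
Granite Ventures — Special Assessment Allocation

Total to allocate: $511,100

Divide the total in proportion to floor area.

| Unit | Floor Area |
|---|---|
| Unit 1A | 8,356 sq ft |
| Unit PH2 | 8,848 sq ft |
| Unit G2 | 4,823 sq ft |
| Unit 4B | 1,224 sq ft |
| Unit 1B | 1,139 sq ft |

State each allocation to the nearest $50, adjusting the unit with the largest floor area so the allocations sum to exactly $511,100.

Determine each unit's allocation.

Total floor area = 24,390.
Proportional shares: Unit 1A 8,356/24,390 × $511,100 = 175,102.57; Unit PH2 8,848/24,390 × $511,100 = 185,412.58; Unit G2 4,823/24,390 × $511,100 = 101,067.46; Unit 4B 1,224/24,390 × $511,100 = 25,649.30; Unit 1B 1,139/24,390 × $511,100 = 23,868.10.
Rounded to nearest $50: Unit 1A $175,100; Unit PH2 $185,400; Unit G2 $101,050; Unit 4B $25,650; Unit 1B $23,850. Sum = $511,050.
Difference $511,100 − $511,050 = +$50 applied to largest floor area (Unit PH2): Unit PH2 becomes $185,450.

Unit 1A: $175,100 · Unit PH2: $185,450 · Unit G2: $101,050 · Unit 4B: $25,650 · Unit 1B: $23,850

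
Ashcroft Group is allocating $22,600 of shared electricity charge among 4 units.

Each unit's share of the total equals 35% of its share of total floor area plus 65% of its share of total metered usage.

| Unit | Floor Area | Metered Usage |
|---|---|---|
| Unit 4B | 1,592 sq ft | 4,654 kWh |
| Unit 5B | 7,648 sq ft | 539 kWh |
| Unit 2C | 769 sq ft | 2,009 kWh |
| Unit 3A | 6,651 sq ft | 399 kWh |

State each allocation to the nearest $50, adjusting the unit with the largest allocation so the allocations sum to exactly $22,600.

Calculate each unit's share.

Unit 4B: $9,750; Unit 5B: $4,650; Unit 2C: $4,250; Unit 3A: $3,950

Totals — floor area 16,660, metered usage 7,601.
Blended shares (35% floor area + 65% metered usage): Unit 4B 0.4314; Unit 5B 0.2068; Unit 2C 0.1880; Unit 3A 0.1738.
Raw shares: Unit 4B 9,750.37; Unit 5B 4,672.89; Unit 2C 4,247.79; Unit 3A 3,928.95.
At nearest $50: Unit 4B $9,750; Unit 5B $4,650; Unit 2C $4,250; Unit 3A $3,950. Sum = $22,600.
No rounding difference to absorb.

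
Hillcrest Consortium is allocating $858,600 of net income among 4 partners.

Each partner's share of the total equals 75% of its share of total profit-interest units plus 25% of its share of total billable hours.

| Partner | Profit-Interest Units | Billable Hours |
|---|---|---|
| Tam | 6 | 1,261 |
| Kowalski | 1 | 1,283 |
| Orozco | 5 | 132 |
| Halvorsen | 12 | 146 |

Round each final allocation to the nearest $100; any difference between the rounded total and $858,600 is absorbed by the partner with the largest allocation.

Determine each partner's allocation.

Tam: $256,900; Kowalski: $124,400; Orozco: $144,200; Halvorsen: $333,100

Profit-interest units total 24; billable hours total 2,822.
Combined weights (75% profit-interest units + 25% billable hours): Tam 0.2992; Kowalski 0.1449; Orozco 0.1679; Halvorsen 0.3879.
Pro-rata amounts: Tam 256,903.04; Kowalski 124,420.18; Orozco 144,196.58; Halvorsen 333,080.21.
At nearest $100: Tam $256,900; Kowalski $124,400; Orozco $144,200; Halvorsen $333,100. Sum = $858,600.
No rounding difference to absorb.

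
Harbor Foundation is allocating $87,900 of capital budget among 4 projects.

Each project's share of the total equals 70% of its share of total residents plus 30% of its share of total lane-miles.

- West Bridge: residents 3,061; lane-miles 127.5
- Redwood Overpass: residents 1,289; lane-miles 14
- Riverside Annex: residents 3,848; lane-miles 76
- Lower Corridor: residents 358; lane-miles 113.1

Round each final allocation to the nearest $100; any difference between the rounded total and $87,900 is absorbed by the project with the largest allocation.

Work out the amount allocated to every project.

Residents total 8,556; lane-miles total 330.6.
Composite weights (70% residents + 30% lane-miles): West Bridge 0.3661; Redwood Overpass 0.1182; Riverside Annex 0.3838; Lower Corridor 0.1319.
Unrounded shares: West Bridge 32,182.93; Redwood Overpass 10,386.47; Riverside Annex 33,734.75; Lower Corridor 11,595.85.
At nearest $100: West Bridge $32,200; Redwood Overpass $10,400; Riverside Annex $33,700; Lower Corridor $11,600. Sum = $87,900.
Sum already equals the total — no adjustment.

West Bridge: $32,200; Redwood Overpass: $10,400; Riverside Annex: $33,700; Lower Corridor: $11,600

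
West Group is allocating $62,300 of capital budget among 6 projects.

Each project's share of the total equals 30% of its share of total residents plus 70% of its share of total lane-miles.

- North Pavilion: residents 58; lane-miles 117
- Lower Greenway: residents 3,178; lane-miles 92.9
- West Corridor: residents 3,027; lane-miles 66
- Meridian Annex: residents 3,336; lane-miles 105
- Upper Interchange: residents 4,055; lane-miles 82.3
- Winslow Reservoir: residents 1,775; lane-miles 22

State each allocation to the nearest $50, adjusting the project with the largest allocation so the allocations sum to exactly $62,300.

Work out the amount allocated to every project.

North Pavilion: $10,600 · Lower Greenway: $12,200 · West Corridor: $9,600 · Meridian Annex: $13,450 · Upper Interchange: $12,300 · Winslow Reservoir: $4,150

Residents total 15,429; lane-miles total 485.2.
Blended shares (30% residents + 70% lane-miles): North Pavilion 0.1699; Lower Greenway 0.1958; West Corridor 0.1541; Meridian Annex 0.2163; Upper Interchange 0.1976; Winslow Reservoir 0.0663.
Raw shares: North Pavilion 10,586.27; Lower Greenway 12,199.58; West Corridor 9,598.88; Meridian Annex 13,478.53; Upper Interchange 12,309.21; Winslow Reservoir 4,127.53.
At nearest $50: North Pavilion $10,600; Lower Greenway $12,200; West Corridor $9,600; Meridian Annex $13,500; Upper Interchange $12,300; Winslow Reservoir $4,150. Sum = $62,350.
Difference $62,300 − $62,350 = −$50 applied to largest allocation (Meridian Annex): Meridian Annex becomes $13,450.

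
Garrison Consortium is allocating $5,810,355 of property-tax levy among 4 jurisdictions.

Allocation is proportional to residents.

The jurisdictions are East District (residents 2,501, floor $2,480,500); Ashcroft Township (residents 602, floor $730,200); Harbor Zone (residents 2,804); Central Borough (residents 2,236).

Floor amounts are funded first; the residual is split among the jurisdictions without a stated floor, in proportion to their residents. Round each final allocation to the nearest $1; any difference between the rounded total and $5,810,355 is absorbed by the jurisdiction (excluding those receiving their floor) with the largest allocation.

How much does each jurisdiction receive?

East District: $2,480,500 · Ashcroft Township: $730,200 · Harbor Zone: $1,446,316 · Central Borough: $1,153,339

Minimums first: East District $2,480,500; Ashcroft Township $730,200. Residual $2,599,655.
Residual split over remaining residents 5,040: Harbor Zone 1,446,316.00 → $1,446,316; Central Borough 1,153,339.00 → $1,153,339.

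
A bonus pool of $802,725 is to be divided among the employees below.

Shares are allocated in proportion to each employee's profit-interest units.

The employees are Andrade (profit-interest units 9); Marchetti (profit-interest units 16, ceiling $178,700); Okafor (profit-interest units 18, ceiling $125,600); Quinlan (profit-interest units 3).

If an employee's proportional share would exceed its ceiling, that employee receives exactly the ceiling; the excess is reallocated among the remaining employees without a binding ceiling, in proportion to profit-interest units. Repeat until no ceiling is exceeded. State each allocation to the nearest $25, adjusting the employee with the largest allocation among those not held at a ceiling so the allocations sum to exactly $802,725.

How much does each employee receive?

Andrade: $373,825 · Marchetti: $178,700 · Okafor: $125,600 · Quinlan: $124,600

Profit-interest units total: 46.
Unconstrained shares: Andrade 157,054.89; Marchetti 279,208.70; Okafor 314,109.78; Quinlan 52,351.63.
Cap binds for Marchetti ($178,700), Okafor ($125,600); residual $498,425 reallocated over remaining profit-interest units 12.
Remaining shares: Andrade 373,818.75 → $373,825; Quinlan 124,606.25 → $124,600.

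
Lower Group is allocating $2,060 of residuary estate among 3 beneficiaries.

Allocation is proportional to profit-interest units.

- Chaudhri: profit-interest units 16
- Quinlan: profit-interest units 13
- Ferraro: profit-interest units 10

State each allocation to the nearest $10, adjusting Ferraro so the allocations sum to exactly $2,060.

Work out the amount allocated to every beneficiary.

Combined profit-interest units = 39.
Pro-rata amounts: Chaudhri 16/39 × $2,060 = 845.13; Quinlan 13/39 × $2,060 = 686.67; Ferraro 10/39 × $2,060 = 528.21.
At nearest $10: Chaudhri $850; Quinlan $690; Ferraro $530. Sum = $2,070.
Difference $2,060 − $2,070 = −$10 applied to Ferraro: Ferraro becomes $520.

Chaudhri: $850 · Quinlan: $690 · Ferraro: $520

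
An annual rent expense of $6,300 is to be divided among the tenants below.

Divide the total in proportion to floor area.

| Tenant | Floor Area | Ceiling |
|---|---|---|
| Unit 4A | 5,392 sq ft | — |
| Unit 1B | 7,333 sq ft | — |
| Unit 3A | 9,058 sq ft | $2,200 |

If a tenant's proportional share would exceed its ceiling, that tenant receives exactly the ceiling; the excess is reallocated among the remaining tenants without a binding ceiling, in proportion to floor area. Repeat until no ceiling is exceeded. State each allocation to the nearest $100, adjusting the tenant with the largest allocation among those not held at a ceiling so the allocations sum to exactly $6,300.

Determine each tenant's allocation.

Unit 4A: $1,700 | Unit 1B: $2,400 | Unit 3A: $2,200

Sum of floor area: 21,783.
Unconstrained shares: Unit 4A 1,559.45; Unit 1B 2,120.82; Unit 3A 2,619.72.
Cap binds for Unit 3A ($2,200); remaining pool $4,100 reallocated over remaining floor area 12,725.
Shares after redistribution: Unit 4A 1,737.30 → $1,700; Unit 1B 2,362.70 → $2,400.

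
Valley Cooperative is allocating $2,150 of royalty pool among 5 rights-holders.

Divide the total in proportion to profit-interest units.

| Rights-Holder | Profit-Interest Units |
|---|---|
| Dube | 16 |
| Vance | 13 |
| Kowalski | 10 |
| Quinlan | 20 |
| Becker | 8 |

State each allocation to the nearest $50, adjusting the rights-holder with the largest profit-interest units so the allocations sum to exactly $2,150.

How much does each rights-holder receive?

Combined profit-interest units = 67.
Unrounded shares: Dube 16/67 × $2,150 = 513.43; Vance 13/67 × $2,150 = 417.16; Kowalski 10/67 × $2,150 = 320.90; Quinlan 20/67 × $2,150 = 641.79; Becker 8/67 × $2,150 = 256.72.
At nearest $50: Dube $500; Vance $400; Kowalski $300; Quinlan $650; Becker $250. Sum = $2,100.
Difference $2,150 − $2,100 = +$50 applied to largest profit-interest units (Quinlan): Quinlan becomes $700.

Dube: $500 | Vance: $400 | Kowalski: $300 | Quinlan: $700 | Becker: $250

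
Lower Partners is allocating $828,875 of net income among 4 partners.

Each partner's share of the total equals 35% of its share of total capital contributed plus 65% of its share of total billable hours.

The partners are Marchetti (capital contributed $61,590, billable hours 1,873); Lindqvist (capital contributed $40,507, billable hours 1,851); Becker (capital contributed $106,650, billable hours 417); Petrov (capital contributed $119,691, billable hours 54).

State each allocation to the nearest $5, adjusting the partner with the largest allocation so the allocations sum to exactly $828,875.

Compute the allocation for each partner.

Marchetti: $294,955 · Lindqvist: $273,505 · Becker: $147,760 · Petrov: $112,655

Totals — capital contributed 328,438, billable hours 4,195.
Composite weights (35% capital contributed + 65% billable hours): Marchetti 0.3558; Lindqvist 0.3300; Becker 0.1783; Petrov 0.1359.
Raw shares: Marchetti 294,953.46; Lindqvist 273,505.55; Becker 147,758.76; Petrov 112,657.24.
At nearest $5: Marchetti $294,955; Lindqvist $273,505; Becker $147,760; Petrov $112,655. Sum = $828,875.
Rounded total matches; no reconciliation needed.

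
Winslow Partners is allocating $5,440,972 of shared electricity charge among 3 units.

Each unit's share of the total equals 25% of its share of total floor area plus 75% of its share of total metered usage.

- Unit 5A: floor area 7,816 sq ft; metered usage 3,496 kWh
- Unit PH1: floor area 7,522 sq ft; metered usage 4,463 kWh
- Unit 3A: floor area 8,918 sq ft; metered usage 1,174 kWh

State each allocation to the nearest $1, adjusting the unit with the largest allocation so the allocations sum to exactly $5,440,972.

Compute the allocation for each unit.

Unit 5A: $2,000,363; Unit PH1: $2,415,943; Unit 3A: $1,024,666

Totals — floor area 24,256, metered usage 9,133.
Blended shares (25% floor area + 75% metered usage): Unit 5A 0.3676; Unit PH1 0.4440; Unit 3A 0.1883.
Raw shares: Unit 5A 2,000,363.33; Unit PH1 2,415,942.89; Unit 3A 1,024,665.78.
After rounding ($1): Unit 5A $2,000,363; Unit PH1 $2,415,943; Unit 3A $1,024,666. Sum = $5,440,972.
No rounding difference to absorb.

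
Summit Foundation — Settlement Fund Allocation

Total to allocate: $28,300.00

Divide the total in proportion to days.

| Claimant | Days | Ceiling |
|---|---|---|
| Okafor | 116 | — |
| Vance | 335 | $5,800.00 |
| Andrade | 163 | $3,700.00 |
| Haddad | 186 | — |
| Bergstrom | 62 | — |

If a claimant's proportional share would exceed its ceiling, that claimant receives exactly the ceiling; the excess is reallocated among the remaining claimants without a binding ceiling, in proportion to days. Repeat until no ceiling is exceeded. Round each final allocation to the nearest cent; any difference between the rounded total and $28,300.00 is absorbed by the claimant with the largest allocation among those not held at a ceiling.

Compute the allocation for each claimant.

Total days = 862.
Unconstrained shares: Okafor 3,808.3527; Vance 10,998.2599; Andrade 5,351.3921; Haddad 6,106.4965; Bergstrom 2,035.4988.
Held at cap: Vance ($5,800.00), Andrade ($3,700.00); balance $18,800.00 reallocated over remaining days 364.
Remaining shares: Okafor 5,991.2088 → $5,991.21; Haddad 9,606.5934 → $9,606.59; Bergstrom 3,202.1978 → $3,202.20.

Okafor: $5,991.21 · Vance: $5,800.00 · Andrade: $3,700.00 · Haddad: $9,606.59 · Bergstrom: $3,202.20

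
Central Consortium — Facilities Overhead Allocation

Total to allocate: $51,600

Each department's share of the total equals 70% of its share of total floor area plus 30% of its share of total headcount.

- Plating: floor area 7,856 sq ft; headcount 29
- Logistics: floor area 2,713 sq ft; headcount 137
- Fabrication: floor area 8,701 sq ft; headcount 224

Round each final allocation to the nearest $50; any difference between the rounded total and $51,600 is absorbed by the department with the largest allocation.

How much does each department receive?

Plating: $15,900 | Logistics: $10,500 | Fabrication: $25,200

Totals — floor area 19,270, headcount 390.
Combined weights (70% floor area + 30% headcount): Plating 0.3077; Logistics 0.2039; Fabrication 0.4884.
Proportional shares: Plating 15,876.49; Logistics 10,523.14; Fabrication 25,200.37.
At nearest $50: Plating $15,900; Logistics $10,500; Fabrication $25,200. Sum = $51,600.
Rounded total matches; no reconciliation needed.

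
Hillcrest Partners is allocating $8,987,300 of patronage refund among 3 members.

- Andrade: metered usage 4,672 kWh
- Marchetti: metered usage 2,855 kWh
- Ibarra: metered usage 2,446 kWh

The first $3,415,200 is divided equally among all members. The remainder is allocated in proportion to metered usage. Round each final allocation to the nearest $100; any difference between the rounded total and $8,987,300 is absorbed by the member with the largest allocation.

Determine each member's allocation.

Equal tier: $3,415,200 ÷ 3 = $1,138,400 apiece.
Remainder $5,572,100 by metered usage (total 9,973): Andrade 2,610,333.02 → $2,610,300; Marchetti 1,595,141.43 → $1,595,100; Ibarra 1,366,625.55 → $1,366,600.
Rounding difference +$100 on remainder applied to Andrade.
Totals: Andrade $1,138,400 + $2,610,400 = $3,748,800; Marchetti $1,138,400 + $1,595,100 = $2,733,500; Ibarra $1,138,400 + $1,366,600 = $2,505,000.

Andrade: $3,748,800; Marchetti: $2,733,500; Ibarra: $2,505,000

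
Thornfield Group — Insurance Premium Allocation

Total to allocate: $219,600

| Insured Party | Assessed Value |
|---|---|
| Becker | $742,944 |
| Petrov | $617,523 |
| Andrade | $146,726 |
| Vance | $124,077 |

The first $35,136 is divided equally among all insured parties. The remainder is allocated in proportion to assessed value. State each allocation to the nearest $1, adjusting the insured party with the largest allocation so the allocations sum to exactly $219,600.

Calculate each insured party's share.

Becker: $92,796 | Petrov: $78,613 | Andrade: $25,376 | Vance: $22,815

First tranche $35,136 split equally: $8,784 each.
Remainder $184,464 by assessed value (total 1,631,270): Becker 84,012.10 → $84,012; Petrov 69,829.496 → $69,829; Andrade 16,591.78 → $16,592; Vance 14,030.63 → $14,031.
Totals: Becker $8,784 + $84,012 = $92,796; Petrov $8,784 + $69,829 = $78,613; Andrade $8,784 + $16,592 = $25,376; Vance $8,784 + $14,031 = $22,815.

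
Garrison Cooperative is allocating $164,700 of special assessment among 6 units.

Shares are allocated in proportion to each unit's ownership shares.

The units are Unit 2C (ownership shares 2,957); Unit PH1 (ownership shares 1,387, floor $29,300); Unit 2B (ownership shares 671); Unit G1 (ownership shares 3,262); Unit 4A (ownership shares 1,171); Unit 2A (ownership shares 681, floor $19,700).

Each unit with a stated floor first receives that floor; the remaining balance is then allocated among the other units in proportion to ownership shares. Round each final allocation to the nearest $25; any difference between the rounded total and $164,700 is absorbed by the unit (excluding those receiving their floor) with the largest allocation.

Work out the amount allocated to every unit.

Unit 2C: $42,450 | Unit PH1: $29,300 | Unit 2B: $9,625 | Unit G1: $46,825 | Unit 4A: $16,800 | Unit 2A: $19,700

Minimums first: Unit PH1 $29,300; Unit 2A $19,700. Remaining pool $115,700.
Remaining pool split over remaining ownership shares 8,061: Unit 2C 42,441.99 → $42,450; Unit 2B 9,630.90 → $9,625; Unit G1 46,819.67 → $46,825; Unit 4A 16,807.43 → $16,800.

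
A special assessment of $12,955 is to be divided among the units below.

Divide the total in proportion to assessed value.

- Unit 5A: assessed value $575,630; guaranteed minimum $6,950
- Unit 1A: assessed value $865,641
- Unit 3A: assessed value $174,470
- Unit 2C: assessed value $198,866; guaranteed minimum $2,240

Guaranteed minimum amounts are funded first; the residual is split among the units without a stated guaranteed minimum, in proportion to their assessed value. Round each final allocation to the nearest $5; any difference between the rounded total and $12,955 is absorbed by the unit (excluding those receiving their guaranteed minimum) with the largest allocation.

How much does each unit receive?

Unit 5A: $6,950 | Unit 1A: $3,135 | Unit 3A: $630 | Unit 2C: $2,240

Fund the minimums — Unit 5A $6,950; Unit 2C $2,240. Balance $3,765.
Balance split over remaining assessed value 1,040,111: Unit 1A 3,133.45 → $3,135; Unit 3A 631.55 → $630.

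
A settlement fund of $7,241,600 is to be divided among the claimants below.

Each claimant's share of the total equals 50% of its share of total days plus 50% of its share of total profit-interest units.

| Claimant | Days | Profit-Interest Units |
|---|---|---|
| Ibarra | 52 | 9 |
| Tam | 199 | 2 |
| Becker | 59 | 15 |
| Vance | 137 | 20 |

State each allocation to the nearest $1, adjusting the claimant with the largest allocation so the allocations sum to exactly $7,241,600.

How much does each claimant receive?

Days total 447; profit-interest units total 46.
Composite weights (50% days + 50% profit-interest units): Ibarra 0.1560; Tam 0.2443; Becker 0.2290; Vance 0.3706.
Pro-rata amounts: Ibarra 1,129,629.02; Tam 1,769,370.61; Becker 1,658,608.85; Vance 2,683,991.52.
At nearest $1: Ibarra $1,129,629; Tam $1,769,371; Becker $1,658,609; Vance $2,683,992. Sum = $7,241,601.
Difference $7,241,600 − $7,241,601 = −$1 applied to largest allocation (Vance): Vance becomes $2,683,991.

Ibarra: $1,129,629; Tam: $1,769,371; Becker: $1,658,609; Vance: $2,683,991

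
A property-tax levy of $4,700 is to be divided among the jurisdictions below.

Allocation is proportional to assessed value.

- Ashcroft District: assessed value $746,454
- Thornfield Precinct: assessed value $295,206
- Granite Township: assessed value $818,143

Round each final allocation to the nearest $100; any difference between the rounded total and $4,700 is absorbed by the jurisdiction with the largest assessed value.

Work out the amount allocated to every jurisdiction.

Sum of assessed value: 746,454 + 295,206 + 818,143 = 1,859,803.
Proportional shares: Ashcroft District 1,886.40; Thornfield Precinct 746.03; Granite Township 2,067.57.
After rounding ($100): Ashcroft District $1,900; Thornfield Precinct $700; Granite Township $2,100. Sum = $4,700.
Rounded total matches; no reconciliation needed.

Ashcroft District: $1,900; Thornfield Precinct: $700; Granite Township: $2,100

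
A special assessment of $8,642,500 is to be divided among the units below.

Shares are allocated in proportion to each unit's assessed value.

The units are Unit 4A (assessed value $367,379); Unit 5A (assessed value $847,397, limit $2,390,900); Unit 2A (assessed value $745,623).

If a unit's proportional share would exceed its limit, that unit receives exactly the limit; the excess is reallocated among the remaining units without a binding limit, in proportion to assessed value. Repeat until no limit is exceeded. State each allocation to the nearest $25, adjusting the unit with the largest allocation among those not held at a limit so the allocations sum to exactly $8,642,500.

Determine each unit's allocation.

Unit 4A: $2,063,525 · Unit 5A: $2,390,900 · Unit 2A: $4,188,075

Total assessed value = 1,960,399.
Pro-rata shares before constraints: Unit 4A 1,619,605.50; Unit 5A 3,735,784.69; Unit 2A 3,287,109.81.
Cap binds for Unit 5A ($2,390,900); balance $6,251,600 reallocated over remaining assessed value 1,113,002.
Remaining shares: Unit 4A 2,063,524.20 → $2,063,525; Unit 2A 4,188,075.80 → $4,188,075.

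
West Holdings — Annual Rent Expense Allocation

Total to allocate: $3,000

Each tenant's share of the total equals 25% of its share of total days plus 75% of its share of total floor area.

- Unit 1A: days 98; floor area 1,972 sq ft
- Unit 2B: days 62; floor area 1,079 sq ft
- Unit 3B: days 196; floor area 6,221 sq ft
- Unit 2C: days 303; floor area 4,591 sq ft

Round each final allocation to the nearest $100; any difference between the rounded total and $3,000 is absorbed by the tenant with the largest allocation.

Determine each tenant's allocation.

Days total 659; floor area total 13,863.
Composite weights (25% days + 75% floor area): Unit 1A 0.1439; Unit 2B 0.0819; Unit 3B 0.4109; Unit 2C 0.3633.
Pro-rata amounts: Unit 1A 431.59; Unit 2B 245.69; Unit 3B 1,232.75; Unit 2C 1,089.97.
Rounded to nearest $100: Unit 1A $400; Unit 2B $200; Unit 3B $1,200; Unit 2C $1,100. Sum = $2,900.
Difference $3,000 − $2,900 = +$100 applied to largest allocation (Unit 3B): Unit 3B becomes $1,300.

Unit 1A: $400 | Unit 2B: $200 | Unit 3B: $1,300 | Unit 2C: $1,100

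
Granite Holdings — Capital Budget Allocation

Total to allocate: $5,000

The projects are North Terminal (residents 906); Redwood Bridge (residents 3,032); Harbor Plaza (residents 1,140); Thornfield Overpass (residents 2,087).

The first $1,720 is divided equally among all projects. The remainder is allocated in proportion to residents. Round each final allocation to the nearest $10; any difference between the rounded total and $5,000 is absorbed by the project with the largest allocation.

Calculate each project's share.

North Terminal: $840 | Redwood Bridge: $1,820 | Harbor Plaza: $950 | Thornfield Overpass: $1,390

Equal tier: $1,720 ÷ 4 = $430 apiece.
Remainder $3,280 by residents (total 7,165): North Terminal 414.75 → $410; Redwood Bridge 1,387.99 → $1,390; Harbor Plaza 521.87 → $520; Thornfield Overpass 955.39 → $960.
Totals: North Terminal $430 + $410 = $840; Redwood Bridge $430 + $1,390 = $1,820; Harbor Plaza $430 + $520 = $950; Thornfield Overpass $430 + $960 = $1,390.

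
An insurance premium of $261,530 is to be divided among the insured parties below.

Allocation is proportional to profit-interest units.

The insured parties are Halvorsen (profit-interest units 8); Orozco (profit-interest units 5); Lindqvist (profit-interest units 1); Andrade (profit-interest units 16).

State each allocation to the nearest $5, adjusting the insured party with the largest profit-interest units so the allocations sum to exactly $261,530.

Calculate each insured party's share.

Combined profit-interest units = 30.
Proportional shares: Halvorsen 8/30 × $261,530 = 69,741.33; Orozco 5/30 × $261,530 = 43,588.33; Lindqvist 1/30 × $261,530 = 8,717.67; Andrade 16/30 × $261,530 = 139,482.67.
After rounding ($5): Halvorsen $69,740; Orozco $43,590; Lindqvist $8,720; Andrade $139,485. Sum = $261,535.
Difference $261,530 − $261,535 = −$5 applied to largest profit-interest units (Andrade): Andrade becomes $139,480.

Halvorsen: $69,740 · Orozco: $43,590 · Lindqvist: $8,720 · Andrade: $139,480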